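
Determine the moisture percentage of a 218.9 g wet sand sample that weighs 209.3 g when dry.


Formula: MC = (W_wet - W_dry) / W_wet * 100
Water mass = 218.9 - 209.3 = 9.6 g
MC = 9.6 / 218.9 * 100 = 4.3856%

Final answer: 4.3856%


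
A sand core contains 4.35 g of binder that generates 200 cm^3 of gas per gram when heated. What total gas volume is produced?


Formula: V_gas = W_binder * gas_evolution_rate
V = 4.35 g * 200 cm^3/g = 870.0000 cm^3

Answer: 870.0000 cm^3


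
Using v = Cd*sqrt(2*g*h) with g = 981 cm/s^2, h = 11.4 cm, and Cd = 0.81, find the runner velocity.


Formula: v = Cd * sqrt(2 * g * h)  (Torricelli with discharge coefficient)
2*g*h = 2 * 981 * 11.4 = 22366.8 cm^2/s^2
sqrt(22366.8) = 149.55534 cm/s
v = 0.81 * 149.55534 = 121.1398 cm/s

Final answer: 121.1398 cm/s


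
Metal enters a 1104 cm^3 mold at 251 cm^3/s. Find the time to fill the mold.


Formula: t_fill = V_mold / Q_flow
t = 1104 cm^3 / 251 cm^3/s = 4.3984 s

Answer: 4.3984 s


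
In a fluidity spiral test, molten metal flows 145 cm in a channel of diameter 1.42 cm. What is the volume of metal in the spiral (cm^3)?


Formula: V = pi * (d/2)^2 * L  (cylinder volume)
Radius = 1.42/2 = 0.71 cm
V = pi * 0.71^2 * 145 = 229.6331 cm^3


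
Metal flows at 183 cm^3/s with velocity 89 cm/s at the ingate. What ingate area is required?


Formula: A_ingate = Q / v  (continuity equation)
A = 183 cm^3/s / 89 cm/s = 2.0562 cm^2


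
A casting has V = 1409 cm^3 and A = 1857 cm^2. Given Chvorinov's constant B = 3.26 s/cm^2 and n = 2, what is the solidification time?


Formula: t_s = B * (V/A)^n  (Chvorinov's rule, n=2)
Modulus M = V/A = 1409/1857 = 0.758751 cm
M^2 = 0.758751^2 = 0.575703 cm^2
t_s = 3.26 * 0.575703 = 1.8768 s

Final answer: 1.8768 s


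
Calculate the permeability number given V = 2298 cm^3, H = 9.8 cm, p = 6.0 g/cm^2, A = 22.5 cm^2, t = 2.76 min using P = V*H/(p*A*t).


Formula: Permeability Number P = (V * H) / (p * A * t)
Numerator: V * H = 2298 * 9.8 = 22520.4
Denominator: p * A * t = 6.0 * 22.5 * 2.76 = 372.6
P = 22520.4 / 372.6 = 60.4412

Final answer: 60.4412


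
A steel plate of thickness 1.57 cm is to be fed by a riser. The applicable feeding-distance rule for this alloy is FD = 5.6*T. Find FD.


Formula: FD = 5.6 * T  (riser feeding-distance rule)
FD = 5.6 * 1.57 cm = 8.7920 cm


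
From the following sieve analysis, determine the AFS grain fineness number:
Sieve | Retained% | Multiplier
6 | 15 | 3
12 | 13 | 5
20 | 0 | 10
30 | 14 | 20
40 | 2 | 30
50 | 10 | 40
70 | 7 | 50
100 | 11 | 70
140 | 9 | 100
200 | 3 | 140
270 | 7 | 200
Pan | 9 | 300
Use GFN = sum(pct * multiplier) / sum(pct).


Formula: GFN = sum(pct * multiplier) / sum(pct)
sum(pct * multiplier) = 7390
sum(pct) = 100
GFN = 7390 / 100 = 73.90

Final answer: 73.90


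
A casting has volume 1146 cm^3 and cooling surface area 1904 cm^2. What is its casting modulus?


Formula: Casting Modulus M = V / A
M = 1146 cm^3 / 1904 cm^2 = 0.6019 cm


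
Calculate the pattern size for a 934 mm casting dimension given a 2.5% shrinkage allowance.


Formula: L_pattern = L_casting * (1 + shrinkage_rate/100)
Shrinkage factor = 1 + 2.5/100 = 1.025
L_pattern = 934 mm * 1.025 = 957.3500 mm

957.3500 mm


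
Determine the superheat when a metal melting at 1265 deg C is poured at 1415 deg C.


Formula: Superheat = T_pour - T_melt
Superheat = 1415 - 1265 = 150 deg C


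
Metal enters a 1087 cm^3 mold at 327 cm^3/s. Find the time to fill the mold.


Formula: t_fill = V_mold / Q_flow
t = 1087 cm^3 / 327 cm^3/s = 3.3242 s

Final answer: 3.3242 s


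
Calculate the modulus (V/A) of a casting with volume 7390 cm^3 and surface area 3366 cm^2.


Formula: Casting Modulus M = V / A
M = 7390 cm^3 / 3366 cm^2 = 2.1955 cm

2.1955 cm


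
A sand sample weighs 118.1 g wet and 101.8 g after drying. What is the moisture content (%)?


Formula: MC = (W_wet - W_dry) / W_wet * 100
Water mass = 118.1 - 101.8 = 16.3 g
MC = 16.3 / 118.1 * 100 = 13.8019%

Answer: 13.8019%


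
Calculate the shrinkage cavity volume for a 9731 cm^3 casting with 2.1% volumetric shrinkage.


Formula: V_shrink = V_casting * shrinkage_pct / 100
V_shrink = 9731 cm^3 * 2.1 / 100 = 204.3510 cm^3

Answer: 204.3510 cm^3


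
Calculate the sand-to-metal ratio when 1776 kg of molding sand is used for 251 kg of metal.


Formula: Sand-to-Metal Ratio = W_sand / W_metal
Ratio = 1776 kg / 251 kg = 7.0757

7.0757


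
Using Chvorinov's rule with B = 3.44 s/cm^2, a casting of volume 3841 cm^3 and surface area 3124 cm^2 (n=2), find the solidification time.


Formula: t_s = B * (V/A)^n  (Chvorinov's rule, n=2)
Modulus M = V/A = 3841/3124 = 1.229513 cm
M^2 = 1.229513^2 = 1.511702 cm^2
t_s = 3.44 * 1.511702 = 5.2003 s

Final answer: 5.2003 s


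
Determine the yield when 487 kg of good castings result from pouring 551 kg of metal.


Formula: Casting Yield = (W_good / W_total) * 100
Yield = (487 kg / 551 kg) * 100 = 88.3848%


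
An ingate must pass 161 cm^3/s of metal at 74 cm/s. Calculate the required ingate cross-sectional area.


Formula: A_ingate = Q / v  (continuity equation)
A = 161 cm^3/s / 74 cm/s = 2.1757 cm^2

Answer: 2.1757 cm^2


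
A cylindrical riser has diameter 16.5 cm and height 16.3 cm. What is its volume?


Formula: V = pi * (D/2)^2 * H  (cylinder volume)
Radius = D/2 = 16.5/2 = 8.25 cm
V = pi * 8.25^2 * 16.3 = 3485.3418 cm^3

3485.3418 cm^3


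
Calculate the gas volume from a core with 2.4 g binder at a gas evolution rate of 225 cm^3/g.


Formula: V_gas = W_binder * gas_evolution_rate
V = 2.4 g * 225 cm^3/g = 540.0000 cm^3

540.0000 cm^3


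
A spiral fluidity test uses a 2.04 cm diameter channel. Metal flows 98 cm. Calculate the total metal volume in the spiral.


Formula: V = pi * (d/2)^2 * L  (cylinder volume)
Radius = 2.04/2 = 1.02 cm
V = pi * 1.02^2 * 98 = 320.3143 cm^3

Answer: 320.3143 cm^3


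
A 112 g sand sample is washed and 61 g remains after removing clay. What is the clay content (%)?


Formula: Clay% = (W_total - W_washed) / W_total * 100
Clay mass = 112 - 61 = 51 g
Clay% = 51 / 112 * 100 = 45.5357%

45.5357%


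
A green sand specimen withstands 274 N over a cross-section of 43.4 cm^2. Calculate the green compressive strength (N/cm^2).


Formula: Compressive Strength = Force / Area
Strength = 274 N / 43.4 cm^2 = 6.3134 N/cm^2

Answer: 6.3134 N/cm^2


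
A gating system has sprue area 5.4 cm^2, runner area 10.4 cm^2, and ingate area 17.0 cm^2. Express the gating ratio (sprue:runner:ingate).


Sprue:Runner:Ingate = 1 : 10.4/5.4 : 17.0/5.4 = 1:1.93:3.15

Final answer: 1:1.93:3.15


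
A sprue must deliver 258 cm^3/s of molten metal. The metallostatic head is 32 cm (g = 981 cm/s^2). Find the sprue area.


Formula: v = sqrt(2*g*h), A = Q/v
Velocity: v = sqrt(2 * 981 * 32) = sqrt(62784) = 250.5674 cm/s
Sprue area: A = Q / v = 258 / 250.5674 = 1.0297 cm^2


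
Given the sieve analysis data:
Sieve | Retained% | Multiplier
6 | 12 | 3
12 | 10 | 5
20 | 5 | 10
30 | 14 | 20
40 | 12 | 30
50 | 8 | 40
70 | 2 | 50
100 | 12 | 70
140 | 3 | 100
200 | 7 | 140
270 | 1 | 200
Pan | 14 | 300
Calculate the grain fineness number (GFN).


Formula: GFN = sum(pct * multiplier) / sum(pct)
sum(pct * multiplier) = 7716
sum(pct) = 100
GFN = 7716 / 100 = 77.16

77.16


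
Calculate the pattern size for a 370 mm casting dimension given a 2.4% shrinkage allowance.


Formula: L_pattern = L_casting * (1 + shrinkage_rate/100)
Shrinkage factor = 1 + 2.4/100 = 1.024
L_pattern = 370 mm * 1.024 = 378.8800 mm


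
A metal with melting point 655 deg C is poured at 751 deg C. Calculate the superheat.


Formula: Superheat = T_pour - T_melt
Superheat = 751 - 655 = 96 deg C

96 deg C


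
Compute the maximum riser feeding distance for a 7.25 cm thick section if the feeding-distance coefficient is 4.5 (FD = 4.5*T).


Formula: FD = 4.5 * T  (riser feeding-distance rule)
FD = 4.5 * 7.25 cm = 32.6250 cm

Final answer: 32.6250 cm


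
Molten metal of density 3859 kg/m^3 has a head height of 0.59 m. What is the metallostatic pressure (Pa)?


Formula: P = rho * g * h
rho * g = 3859 * 9.81 = 37856.79 N/m^3
P = 37856.79 * 0.59 = 22335.5061 Pa

Answer: 22335.5061 Pa


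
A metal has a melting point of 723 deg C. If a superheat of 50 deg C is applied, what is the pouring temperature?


Formula: T_pour = T_melt + Superheat
T_pour = 723 + 50 = 773 deg C


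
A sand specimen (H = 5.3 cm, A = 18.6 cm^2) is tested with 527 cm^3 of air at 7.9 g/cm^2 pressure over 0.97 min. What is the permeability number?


Formula: Permeability Number P = (V * H) / (p * A * t)
Numerator: V * H = 527 * 5.3 = 2793.1
Denominator: p * A * t = 7.9 * 18.6 * 0.97 = 142.5318
P = 2793.1 / 142.5318 = 19.5963

Final answer: 19.5963


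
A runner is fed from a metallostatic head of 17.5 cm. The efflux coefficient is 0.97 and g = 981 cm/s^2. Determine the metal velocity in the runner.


Formula: v = Cd * sqrt(2 * g * h)  (Torricelli with discharge coefficient)
2*g*h = 2 * 981 * 17.5 = 34335.0 cm^2/s^2
sqrt(34335.0) = 185.29706 cm/s
v = 0.97 * 185.29706 = 179.7381 cm/s


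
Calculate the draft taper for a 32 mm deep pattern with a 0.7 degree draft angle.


Formula: taper = depth * tan(draft_angle)
tan(0.7 deg) = 0.0122179
taper = 32 mm * 0.0122179 = 0.3910 mm

Answer: 0.3910 mm


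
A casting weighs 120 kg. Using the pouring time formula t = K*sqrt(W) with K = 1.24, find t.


Formula: t = K * sqrt(W)
sqrt(W) = sqrt(120) = 10.95445
t = 1.24 * 10.95445 = 13.5835 s

Final answer: 13.5835 s


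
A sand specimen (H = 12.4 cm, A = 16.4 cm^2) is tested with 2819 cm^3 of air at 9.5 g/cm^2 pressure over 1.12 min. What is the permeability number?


Formula: Permeability Number P = (V * H) / (p * A * t)
Numerator: V * H = 2819 * 12.4 = 34955.6
Denominator: p * A * t = 9.5 * 16.4 * 1.12 = 174.496
P = 34955.6 / 174.496 = 200.3232

200.3232


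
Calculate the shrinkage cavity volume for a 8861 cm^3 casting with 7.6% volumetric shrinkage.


Formula: V_shrink = V_casting * shrinkage_pct / 100
V_shrink = 8861 cm^3 * 7.6 / 100 = 673.4360 cm^3


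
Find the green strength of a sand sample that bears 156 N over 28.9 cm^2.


Formula: Compressive Strength = Force / Area
Strength = 156 N / 28.9 cm^2 = 5.3979 N/cm^2

Answer: 5.3979 N/cm^2


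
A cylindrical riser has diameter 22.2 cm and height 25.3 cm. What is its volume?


Formula: V = pi * (D/2)^2 * H  (cylinder volume)
Radius = D/2 = 22.2/2 = 11.1 cm
V = pi * 11.1^2 * 25.3 = 9793.0135 cm^3

Answer: 9793.0135 cm^3


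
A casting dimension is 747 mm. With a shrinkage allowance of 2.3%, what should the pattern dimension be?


Formula: L_pattern = L_casting * (1 + shrinkage_rate/100)
Shrinkage factor = 1 + 2.3/100 = 1.023
L_pattern = 747 mm * 1.023 = 764.1810 mm


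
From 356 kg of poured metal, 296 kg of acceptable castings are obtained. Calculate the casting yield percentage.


Formula: Casting Yield = (W_good / W_total) * 100
Yield = (296 kg / 356 kg) * 100 = 83.1461%


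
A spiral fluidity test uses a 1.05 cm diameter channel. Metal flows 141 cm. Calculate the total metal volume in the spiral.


Formula: V = pi * (d/2)^2 * L  (cylinder volume)
Radius = 1.05/2 = 0.525 cm
V = pi * 0.525^2 * 141 = 122.0921 cm^3

122.0921 cm^3


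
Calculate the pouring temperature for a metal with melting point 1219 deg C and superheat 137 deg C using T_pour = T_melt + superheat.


Formula: T_pour = T_melt + Superheat
T_pour = 1219 + 137 = 1356 deg C

Answer: 1356 deg C


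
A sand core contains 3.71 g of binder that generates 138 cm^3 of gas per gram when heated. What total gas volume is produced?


Formula: V_gas = W_binder * gas_evolution_rate
V = 3.71 g * 138 cm^3/g = 511.9800 cm^3

511.9800 cm^3


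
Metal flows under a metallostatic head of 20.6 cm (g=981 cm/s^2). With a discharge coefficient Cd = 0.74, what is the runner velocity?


Formula: v = Cd * sqrt(2 * g * h)  (Torricelli with discharge coefficient)
2*g*h = 2 * 981 * 20.6 = 40417.2 cm^2/s^2
sqrt(40417.2) = 201.04029 cm/s
v = 0.74 * 201.04029 = 148.7698 cm/s


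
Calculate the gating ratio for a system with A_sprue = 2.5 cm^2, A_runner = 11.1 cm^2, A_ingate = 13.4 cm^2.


Sprue:Runner:Ingate = 1 : 11.1/2.5 : 13.4/2.5 = 1:4.44:5.36

1:4.44:5.36


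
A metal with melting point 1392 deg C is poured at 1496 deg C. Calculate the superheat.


Formula: Superheat = T_pour - T_melt
Superheat = 1496 - 1392 = 104 deg C

104 deg C


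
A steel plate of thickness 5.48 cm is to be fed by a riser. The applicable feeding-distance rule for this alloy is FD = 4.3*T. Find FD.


Formula: FD = 4.3 * T  (riser feeding-distance rule)
FD = 4.3 * 5.48 cm = 23.5640 cm


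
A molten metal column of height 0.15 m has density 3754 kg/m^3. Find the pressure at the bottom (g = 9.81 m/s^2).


Formula: P = rho * g * h
rho * g = 3754 * 9.81 = 36826.74 N/m^3
P = 36826.74 * 0.15 = 5524.0110 Pa


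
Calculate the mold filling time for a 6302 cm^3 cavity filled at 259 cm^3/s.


Formula: t_fill = V_mold / Q_flow
t = 6302 cm^3 / 259 cm^3/s = 24.3320 s

Final answer: 24.3320 s


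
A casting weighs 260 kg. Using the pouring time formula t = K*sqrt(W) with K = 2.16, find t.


Formula: t = K * sqrt(W)
sqrt(W) = sqrt(260) = 16.12452
t = 2.16 * 16.12452 = 34.8290 s

Answer: 34.8290 s


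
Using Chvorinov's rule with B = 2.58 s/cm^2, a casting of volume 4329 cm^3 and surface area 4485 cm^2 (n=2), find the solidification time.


Formula: t_s = B * (V/A)^n  (Chvorinov's rule, n=2)
Modulus M = V/A = 4329/4485 = 0.965217 cm
M^2 = 0.965217^2 = 0.931644 cm^2
t_s = 2.58 * 0.931644 = 2.4036 s

2.4036 s


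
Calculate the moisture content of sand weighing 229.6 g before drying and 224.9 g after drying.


Formula: MC = (W_wet - W_dry) / W_wet * 100
Water mass = 229.6 - 224.9 = 4.7 g
MC = 4.7 / 229.6 * 100 = 2.0470%

Answer: 2.0470%


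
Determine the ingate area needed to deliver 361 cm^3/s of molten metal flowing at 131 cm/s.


Formula: A_ingate = Q / v  (continuity equation)
A = 361 cm^3/s / 131 cm/s = 2.7557 cm^2

Answer: 2.7557 cm^2


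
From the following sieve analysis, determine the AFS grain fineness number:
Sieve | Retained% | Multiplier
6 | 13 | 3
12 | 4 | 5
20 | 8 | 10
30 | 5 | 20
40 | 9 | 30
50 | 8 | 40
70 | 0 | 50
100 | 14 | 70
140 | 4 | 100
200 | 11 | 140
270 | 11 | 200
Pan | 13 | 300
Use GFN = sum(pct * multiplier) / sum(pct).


Formula: GFN = sum(pct * multiplier) / sum(pct)
sum(pct * multiplier) = 9849
sum(pct) = 100
GFN = 9849 / 100 = 98.49

98.49


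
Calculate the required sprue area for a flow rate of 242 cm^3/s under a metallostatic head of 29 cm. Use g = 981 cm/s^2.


Formula: v = sqrt(2*g*h), A = Q/v
Velocity: v = sqrt(2 * 981 * 29) = sqrt(56898) = 238.5330 cm/s
Sprue area: A = Q / v = 242 / 238.5330 = 1.0145 cm^2

1.0145 cm^2


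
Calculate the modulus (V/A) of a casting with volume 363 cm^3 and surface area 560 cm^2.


Formula: Casting Modulus M = V / A
M = 363 cm^3 / 560 cm^2 = 0.6482 cm

Answer: 0.6482 cm


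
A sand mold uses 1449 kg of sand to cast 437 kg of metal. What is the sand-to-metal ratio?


Formula: Sand-to-Metal Ratio = W_sand / W_metal
Ratio = 1449 kg / 437 kg = 3.3158

Answer: 3.3158


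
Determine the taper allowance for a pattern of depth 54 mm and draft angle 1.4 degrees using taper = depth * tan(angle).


Formula: taper = depth * tan(draft_angle)
tan(1.4 deg) = 0.0244395
taper = 54 mm * 0.0244395 = 1.3197 mm

1.3197 mm


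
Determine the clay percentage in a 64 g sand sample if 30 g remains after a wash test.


Formula: Clay% = (W_total - W_washed) / W_total * 100
Clay mass = 64 - 30 = 34 g
Clay% = 34 / 64 * 100 = 53.1250%

Final answer: 53.1250%


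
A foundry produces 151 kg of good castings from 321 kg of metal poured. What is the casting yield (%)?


Formula: Casting Yield = (W_good / W_total) * 100
Yield = (151 kg / 321 kg) * 100 = 47.0405%

Final answer: 47.0405%


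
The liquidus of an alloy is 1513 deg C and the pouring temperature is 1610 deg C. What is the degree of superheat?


Formula: Superheat = T_pour - T_melt
Superheat = 1610 - 1513 = 97 deg C


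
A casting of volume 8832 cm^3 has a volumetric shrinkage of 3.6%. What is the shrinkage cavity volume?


Formula: V_shrink = V_casting * shrinkage_pct / 100
V_shrink = 8832 cm^3 * 3.6 / 100 = 317.9520 cm^3

317.9520 cm^3


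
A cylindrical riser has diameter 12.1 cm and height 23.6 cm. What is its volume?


Formula: V = pi * (D/2)^2 * H  (cylinder volume)
Radius = D/2 = 12.1/2 = 6.05 cm
V = pi * 6.05^2 * 23.6 = 2713.7674 cm^3

Answer: 2713.7674 cm^3


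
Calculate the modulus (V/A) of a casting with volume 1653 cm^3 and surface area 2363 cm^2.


Formula: Casting Modulus M = V / A
M = 1653 cm^3 / 2363 cm^2 = 0.6995 cm

Answer: 0.6995 cm


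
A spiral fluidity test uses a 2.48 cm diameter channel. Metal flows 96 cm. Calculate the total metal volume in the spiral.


Formula: V = pi * (d/2)^2 * L  (cylinder volume)
Radius = 2.48/2 = 1.24 cm
V = pi * 1.24^2 * 96 = 463.7292 cm^3

Final answer: 463.7292 cm^3


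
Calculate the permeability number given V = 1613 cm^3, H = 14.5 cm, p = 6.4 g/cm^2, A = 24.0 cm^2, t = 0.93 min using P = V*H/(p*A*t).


Formula: Permeability Number P = (V * H) / (p * A * t)
Numerator: V * H = 1613 * 14.5 = 23388.5
Denominator: p * A * t = 6.4 * 24.0 * 0.93 = 142.848
P = 23388.5 / 142.848 = 163.7300


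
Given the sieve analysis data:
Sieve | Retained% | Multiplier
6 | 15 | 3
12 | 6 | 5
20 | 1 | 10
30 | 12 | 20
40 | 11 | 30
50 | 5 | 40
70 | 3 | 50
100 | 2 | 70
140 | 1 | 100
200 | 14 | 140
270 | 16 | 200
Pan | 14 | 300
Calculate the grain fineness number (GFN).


Formula: GFN = sum(pct * multiplier) / sum(pct)
sum(pct * multiplier) = 10605
sum(pct) = 100
GFN = 10605 / 100 = 106.05

106.05


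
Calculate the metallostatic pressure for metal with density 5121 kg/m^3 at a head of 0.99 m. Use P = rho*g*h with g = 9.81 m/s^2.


Formula: P = rho * g * h
rho * g = 5121 * 9.81 = 50237.01 N/m^3
P = 50237.01 * 0.99 = 49734.6399 Pa

49734.6399 Pa


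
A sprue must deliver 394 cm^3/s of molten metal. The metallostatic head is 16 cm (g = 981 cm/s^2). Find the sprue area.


Formula: v = sqrt(2*g*h), A = Q/v
Velocity: v = sqrt(2 * 981 * 16) = sqrt(31392) = 177.1779 cm/s
Sprue area: A = Q / v = 394 / 177.1779 = 2.2238 cm^2

Final answer: 2.2238 cm^2


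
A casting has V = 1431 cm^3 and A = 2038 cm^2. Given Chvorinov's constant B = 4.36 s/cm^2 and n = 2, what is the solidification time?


Formula: t_s = B * (V/A)^n  (Chvorinov's rule, n=2)
Modulus M = V/A = 1431/2038 = 0.702159 cm
M^2 = 0.702159^2 = 0.493027 cm^2
t_s = 4.36 * 0.493027 = 2.1496 s

2.1496 s


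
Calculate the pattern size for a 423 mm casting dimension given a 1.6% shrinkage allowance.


Formula: L_pattern = L_casting * (1 + shrinkage_rate/100)
Shrinkage factor = 1 + 1.6/100 = 1.016
L_pattern = 423 mm * 1.016 = 429.7680 mm

Final answer: 429.7680 mm


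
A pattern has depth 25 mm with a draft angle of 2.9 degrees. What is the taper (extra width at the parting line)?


Formula: taper = depth * tan(draft_angle)
tan(2.9 deg) = 0.0506578
taper = 25 mm * 0.0506578 = 1.2664 mm


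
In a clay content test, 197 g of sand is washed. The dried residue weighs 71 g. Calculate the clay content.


Formula: Clay% = (W_total - W_washed) / W_total * 100
Clay mass = 197 - 71 = 126 g
Clay% = 126 / 197 * 100 = 63.9594%

Answer: 63.9594%


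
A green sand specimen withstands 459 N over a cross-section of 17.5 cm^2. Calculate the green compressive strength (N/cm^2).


Formula: Compressive Strength = Force / Area
Strength = 459 N / 17.5 cm^2 = 26.2286 N/cm^2

Answer: 26.2286 N/cm^2


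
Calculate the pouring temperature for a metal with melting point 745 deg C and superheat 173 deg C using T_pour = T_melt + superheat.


Formula: T_pour = T_melt + Superheat
T_pour = 745 + 173 = 918 deg C

Final answer: 918 deg C


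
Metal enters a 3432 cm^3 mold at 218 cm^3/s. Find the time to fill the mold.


Formula: t_fill = V_mold / Q_flow
t = 3432 cm^3 / 218 cm^3/s = 15.7431 s

Final answer: 15.7431 s


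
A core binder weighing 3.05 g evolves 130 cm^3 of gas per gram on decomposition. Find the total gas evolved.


Formula: V_gas = W_binder * gas_evolution_rate
V = 3.05 g * 130 cm^3/g = 396.5000 cm^3


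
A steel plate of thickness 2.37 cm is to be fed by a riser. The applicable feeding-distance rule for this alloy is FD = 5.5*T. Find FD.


Formula: FD = 5.5 * T  (riser feeding-distance rule)
FD = 5.5 * 2.37 cm = 13.0350 cm

Answer: 13.0350 cm


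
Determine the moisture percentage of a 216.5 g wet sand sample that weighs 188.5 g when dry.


Formula: MC = (W_wet - W_dry) / W_wet * 100
Water mass = 216.5 - 188.5 = 28.0 g
MC = 28.0 / 216.5 * 100 = 12.9330%

Answer: 12.9330%


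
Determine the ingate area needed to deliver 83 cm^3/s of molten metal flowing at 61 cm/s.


Formula: A_ingate = Q / v  (continuity equation)
A = 83 cm^3/s / 61 cm/s = 1.3607 cm^2

Answer: 1.3607 cm^2


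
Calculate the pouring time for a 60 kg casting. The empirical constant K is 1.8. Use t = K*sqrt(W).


Formula: t = K * sqrt(W)
sqrt(W) = sqrt(60) = 7.74597
t = 1.8 * 7.74597 = 13.9427 s

Final answer: 13.9427 s


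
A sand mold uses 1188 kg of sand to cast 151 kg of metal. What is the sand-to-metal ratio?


Formula: Sand-to-Metal Ratio = W_sand / W_metal
Ratio = 1188 kg / 151 kg = 7.8675


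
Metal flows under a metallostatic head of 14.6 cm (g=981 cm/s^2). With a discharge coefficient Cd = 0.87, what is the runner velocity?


Formula: v = Cd * sqrt(2 * g * h)  (Torricelli with discharge coefficient)
2*g*h = 2 * 981 * 14.6 = 28645.2 cm^2/s^2
sqrt(28645.2) = 169.24893 cm/s
v = 0.87 * 169.24893 = 147.2466 cm/s

Final answer: 147.2466 cm/s


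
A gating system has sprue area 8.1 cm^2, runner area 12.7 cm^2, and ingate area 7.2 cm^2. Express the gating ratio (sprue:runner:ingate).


Sprue:Runner:Ingate = 1 : 12.7/8.1 : 7.2/8.1 = 1:1.57:0.89


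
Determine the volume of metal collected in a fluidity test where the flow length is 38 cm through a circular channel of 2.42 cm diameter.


Formula: V = pi * (d/2)^2 * L  (cylinder volume)
Radius = 2.42/2 = 1.21 cm
V = pi * 1.21^2 * 38 = 174.7850 cm^3

Answer: 174.7850 cm^3


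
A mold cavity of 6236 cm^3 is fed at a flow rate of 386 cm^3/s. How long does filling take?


Formula: t_fill = V_mold / Q_flow
t = 6236 cm^3 / 386 cm^3/s = 16.1554 s

Answer: 16.1554 s


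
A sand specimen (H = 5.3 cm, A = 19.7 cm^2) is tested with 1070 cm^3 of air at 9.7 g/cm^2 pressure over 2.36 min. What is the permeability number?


Formula: Permeability Number P = (V * H) / (p * A * t)
Numerator: V * H = 1070 * 5.3 = 5671.0
Denominator: p * A * t = 9.7 * 19.7 * 2.36 = 450.9724
P = 5671.0 / 450.9724 = 12.5750

12.5750


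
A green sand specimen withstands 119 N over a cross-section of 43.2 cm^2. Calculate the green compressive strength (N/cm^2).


Formula: Compressive Strength = Force / Area
Strength = 119 N / 43.2 cm^2 = 2.7546 N/cm^2

Final answer: 2.7546 N/cm^2


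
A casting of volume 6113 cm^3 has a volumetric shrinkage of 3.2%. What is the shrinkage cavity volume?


Formula: V_shrink = V_casting * shrinkage_pct / 100
V_shrink = 6113 cm^3 * 3.2 / 100 = 195.6160 cm^3

Final answer: 195.6160 cm^3


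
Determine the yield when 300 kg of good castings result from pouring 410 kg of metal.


Formula: Casting Yield = (W_good / W_total) * 100
Yield = (300 kg / 410 kg) * 100 = 73.1707%

Final answer: 73.1707%


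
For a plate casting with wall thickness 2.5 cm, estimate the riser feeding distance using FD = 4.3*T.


Formula: FD = 4.3 * T  (riser feeding-distance rule)
FD = 4.3 * 2.5 cm = 10.7500 cm

10.7500 cm


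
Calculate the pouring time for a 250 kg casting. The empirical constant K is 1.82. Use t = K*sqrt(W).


Formula: t = K * sqrt(W)
sqrt(W) = sqrt(250) = 15.81139
t = 1.82 * 15.81139 = 28.7767 s


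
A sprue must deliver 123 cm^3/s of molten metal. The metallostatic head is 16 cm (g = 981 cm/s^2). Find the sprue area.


Formula: v = sqrt(2*g*h), A = Q/v
Velocity: v = sqrt(2 * 981 * 16) = sqrt(31392) = 177.1779 cm/s
Sprue area: A = Q / v = 123 / 177.1779 = 0.6942 cm^2

Final answer: 0.6942 cm^2


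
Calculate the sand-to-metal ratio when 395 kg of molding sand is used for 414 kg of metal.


Formula: Sand-to-Metal Ratio = W_sand / W_metal
Ratio = 395 kg / 414 kg = 0.9541

0.9541


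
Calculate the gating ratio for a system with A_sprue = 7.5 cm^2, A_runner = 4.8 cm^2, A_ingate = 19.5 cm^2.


Sprue:Runner:Ingate = 1 : 4.8/7.5 : 19.5/7.5 = 1:0.64:2.60

Answer: 1:0.64:2.60


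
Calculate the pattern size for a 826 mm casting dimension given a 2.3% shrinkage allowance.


Formula: L_pattern = L_casting * (1 + shrinkage_rate/100)
Shrinkage factor = 1 + 2.3/100 = 1.023
L_pattern = 826 mm * 1.023 = 844.9980 mm


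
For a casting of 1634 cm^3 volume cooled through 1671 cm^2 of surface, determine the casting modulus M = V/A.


Formula: Casting Modulus M = V / A
M = 1634 cm^3 / 1671 cm^2 = 0.9779 cm


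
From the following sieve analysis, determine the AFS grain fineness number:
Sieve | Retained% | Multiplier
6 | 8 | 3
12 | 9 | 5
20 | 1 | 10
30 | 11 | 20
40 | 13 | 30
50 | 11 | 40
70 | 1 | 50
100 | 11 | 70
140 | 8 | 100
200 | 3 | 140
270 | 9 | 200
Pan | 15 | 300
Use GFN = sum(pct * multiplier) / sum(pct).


Formula: GFN = sum(pct * multiplier) / sum(pct)
sum(pct * multiplier) = 9469
sum(pct) = 100
GFN = 9469 / 100 = 94.69

Final answer: 94.69


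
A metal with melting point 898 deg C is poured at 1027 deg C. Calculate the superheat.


Formula: Superheat = T_pour - T_melt
Superheat = 1027 - 898 = 129 deg C


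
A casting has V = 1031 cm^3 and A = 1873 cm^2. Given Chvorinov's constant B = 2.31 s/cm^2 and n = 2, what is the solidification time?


Formula: t_s = B * (V/A)^n  (Chvorinov's rule, n=2)
Modulus M = V/A = 1031/1873 = 0.550454 cm
M^2 = 0.550454^2 = 0.303000 cm^2
t_s = 2.31 * 0.303000 = 0.6999 s

Final answer: 0.6999 s


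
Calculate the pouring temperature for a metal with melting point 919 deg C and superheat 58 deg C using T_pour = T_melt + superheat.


Formula: T_pour = T_melt + Superheat
T_pour = 919 + 58 = 977 deg C

Final answer: 977 deg C


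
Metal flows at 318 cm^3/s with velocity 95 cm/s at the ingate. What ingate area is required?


Formula: A_ingate = Q / v  (continuity equation)
A = 318 cm^3/s / 95 cm/s = 3.3474 cm^2

Final answer: 3.3474 cm^2


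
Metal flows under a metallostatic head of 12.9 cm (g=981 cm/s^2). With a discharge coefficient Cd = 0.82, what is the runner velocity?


Formula: v = Cd * sqrt(2 * g * h)  (Torricelli with discharge coefficient)
2*g*h = 2 * 981 * 12.9 = 25309.8 cm^2/s^2
sqrt(25309.8) = 159.09054 cm/s
v = 0.82 * 159.09054 = 130.4542 cm/s

Final answer: 130.4542 cm/s


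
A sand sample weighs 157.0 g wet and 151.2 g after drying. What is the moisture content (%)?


Formula: MC = (W_wet - W_dry) / W_wet * 100
Water mass = 157.0 - 151.2 = 5.8 g
MC = 5.8 / 157.0 * 100 = 3.6943%

Final answer: 3.6943%


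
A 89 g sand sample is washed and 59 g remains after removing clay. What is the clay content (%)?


Formula: Clay% = (W_total - W_washed) / W_total * 100
Clay mass = 89 - 59 = 30 g
Clay% = 30 / 89 * 100 = 33.7079%

Answer: 33.7079%


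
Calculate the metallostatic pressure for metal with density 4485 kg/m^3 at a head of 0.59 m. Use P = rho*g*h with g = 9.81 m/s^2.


Formula: P = rho * g * h
rho * g = 4485 * 9.81 = 43997.85 N/m^3
P = 43997.85 * 0.59 = 25958.7315 Pa

Final answer: 25958.7315 Pa


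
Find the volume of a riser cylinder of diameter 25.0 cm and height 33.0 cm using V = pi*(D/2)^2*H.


Formula: V = pi * (D/2)^2 * H  (cylinder volume)
Radius = D/2 = 25.0/2 = 12.5 cm
V = pi * 12.5^2 * 33.0 = 16198.8371 cm^3

Final answer: 16198.8371 cm^3


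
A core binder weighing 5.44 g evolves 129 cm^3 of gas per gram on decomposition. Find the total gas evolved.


Formula: V_gas = W_binder * gas_evolution_rate
V = 5.44 g * 129 cm^3/g = 701.7600 cm^3

701.7600 cm^3


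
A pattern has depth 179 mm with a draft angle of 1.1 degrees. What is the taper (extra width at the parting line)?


Formula: taper = depth * tan(draft_angle)
tan(1.1 deg) = 0.0192010
taper = 179 mm * 0.0192010 = 3.4370 mm

3.4370 mm


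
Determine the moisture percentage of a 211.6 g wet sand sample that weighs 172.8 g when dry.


Formula: MC = (W_wet - W_dry) / W_wet * 100
Water mass = 211.6 - 172.8 = 38.8 g
MC = 38.8 / 211.6 * 100 = 18.3365%

Answer: 18.3365%


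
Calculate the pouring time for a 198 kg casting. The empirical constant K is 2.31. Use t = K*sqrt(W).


Formula: t = K * sqrt(W)
sqrt(W) = sqrt(198) = 14.07125
t = 2.31 * 14.07125 = 32.5046 s

32.5046 s


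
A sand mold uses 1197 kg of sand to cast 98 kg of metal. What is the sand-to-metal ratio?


Formula: Sand-to-Metal Ratio = W_sand / W_metal
Ratio = 1197 kg / 98 kg = 12.2143

Answer: 12.2143


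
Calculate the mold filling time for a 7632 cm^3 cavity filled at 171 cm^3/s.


Formula: t_fill = V_mold / Q_flow
t = 7632 cm^3 / 171 cm^3/s = 44.6316 s


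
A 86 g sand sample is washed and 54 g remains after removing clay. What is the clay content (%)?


Formula: Clay% = (W_total - W_washed) / W_total * 100
Clay mass = 86 - 54 = 32 g
Clay% = 32 / 86 * 100 = 37.2093%

37.2093%


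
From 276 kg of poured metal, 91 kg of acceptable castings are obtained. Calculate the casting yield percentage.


Formula: Casting Yield = (W_good / W_total) * 100
Yield = (91 kg / 276 kg) * 100 = 32.9710%

Answer: 32.9710%


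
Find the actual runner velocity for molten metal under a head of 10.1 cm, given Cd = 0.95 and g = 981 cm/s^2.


Formula: v = Cd * sqrt(2 * g * h)  (Torricelli with discharge coefficient)
2*g*h = 2 * 981 * 10.1 = 19816.2 cm^2/s^2
sqrt(19816.2) = 140.77003 cm/s
v = 0.95 * 140.77003 = 133.7315 cm/s

Final answer: 133.7315 cm/s


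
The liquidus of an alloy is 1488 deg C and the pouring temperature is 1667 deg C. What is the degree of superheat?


Formula: Superheat = T_pour - T_melt
Superheat = 1667 - 1488 = 179 deg C


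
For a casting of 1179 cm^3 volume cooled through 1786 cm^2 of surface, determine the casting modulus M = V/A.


Formula: Casting Modulus M = V / A
M = 1179 cm^3 / 1786 cm^2 = 0.6601 cm


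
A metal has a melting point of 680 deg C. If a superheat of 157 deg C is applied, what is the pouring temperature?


Formula: T_pour = T_melt + Superheat
T_pour = 680 + 157 = 837 deg C


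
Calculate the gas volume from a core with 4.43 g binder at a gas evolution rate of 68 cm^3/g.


Formula: V_gas = W_binder * gas_evolution_rate
V = 4.43 g * 68 cm^3/g = 301.2400 cm^3

Final answer: 301.2400 cm^3


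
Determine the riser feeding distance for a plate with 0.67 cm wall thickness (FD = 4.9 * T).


Formula: FD = 4.9 * T  (riser feeding-distance rule)
FD = 4.9 * 0.67 cm = 3.2830 cm

Answer: 3.2830 cm


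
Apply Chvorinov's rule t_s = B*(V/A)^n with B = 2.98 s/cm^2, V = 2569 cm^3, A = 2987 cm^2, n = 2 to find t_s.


Formula: t_s = B * (V/A)^n  (Chvorinov's rule, n=2)
Modulus M = V/A = 2569/2987 = 0.860060 cm
M^2 = 0.860060^2 = 0.739703 cm^2
t_s = 2.98 * 0.739703 = 2.2043 s


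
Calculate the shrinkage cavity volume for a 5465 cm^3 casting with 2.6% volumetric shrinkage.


Formula: V_shrink = V_casting * shrinkage_pct / 100
V_shrink = 5465 cm^3 * 2.6 / 100 = 142.0900 cm^3


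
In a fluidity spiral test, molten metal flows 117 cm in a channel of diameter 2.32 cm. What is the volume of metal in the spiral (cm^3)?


Formula: V = pi * (d/2)^2 * L  (cylinder volume)
Radius = 2.32/2 = 1.16 cm
V = pi * 1.16^2 * 117 = 494.5973 cm^3


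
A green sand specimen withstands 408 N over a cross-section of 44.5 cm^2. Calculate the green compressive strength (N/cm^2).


Formula: Compressive Strength = Force / Area
Strength = 408 N / 44.5 cm^2 = 9.1685 N/cm^2

Final answer: 9.1685 N/cm^2


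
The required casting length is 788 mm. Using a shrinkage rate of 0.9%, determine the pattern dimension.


Formula: L_pattern = L_casting * (1 + shrinkage_rate/100)
Shrinkage factor = 1 + 0.9/100 = 1.009
L_pattern = 788 mm * 1.009 = 795.0920 mm

795.0920 mm


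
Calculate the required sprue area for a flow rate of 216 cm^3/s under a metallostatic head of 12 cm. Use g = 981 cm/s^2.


Formula: v = sqrt(2*g*h), A = Q/v
Velocity: v = sqrt(2 * 981 * 12) = sqrt(23544) = 153.4405 cm/s
Sprue area: A = Q / v = 216 / 153.4405 = 1.4077 cm^2


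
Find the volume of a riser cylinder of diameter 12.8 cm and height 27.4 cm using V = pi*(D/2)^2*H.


Formula: V = pi * (D/2)^2 * H  (cylinder volume)
Radius = D/2 = 12.8/2 = 6.4 cm
V = pi * 6.4^2 * 27.4 = 3525.8220 cm^3

Final answer: 3525.8220 cm^3


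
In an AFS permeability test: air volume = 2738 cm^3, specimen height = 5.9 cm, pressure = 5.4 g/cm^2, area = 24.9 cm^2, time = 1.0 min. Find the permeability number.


Formula: Permeability Number P = (V * H) / (p * A * t)
Numerator: V * H = 2738 * 5.9 = 16154.2
Denominator: p * A * t = 5.4 * 24.9 * 1.0 = 134.46
P = 16154.2 / 134.46 = 120.1413

120.1413


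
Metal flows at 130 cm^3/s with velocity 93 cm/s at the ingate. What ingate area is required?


Formula: A_ingate = Q / v  (continuity equation)
A = 130 cm^3/s / 93 cm/s = 1.3978 cm^2

1.3978 cm^2


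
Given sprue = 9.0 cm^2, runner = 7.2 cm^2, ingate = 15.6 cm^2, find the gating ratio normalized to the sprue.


Sprue:Runner:Ingate = 1 : 7.2/9.0 : 15.6/9.0 = 1:0.80:1.73


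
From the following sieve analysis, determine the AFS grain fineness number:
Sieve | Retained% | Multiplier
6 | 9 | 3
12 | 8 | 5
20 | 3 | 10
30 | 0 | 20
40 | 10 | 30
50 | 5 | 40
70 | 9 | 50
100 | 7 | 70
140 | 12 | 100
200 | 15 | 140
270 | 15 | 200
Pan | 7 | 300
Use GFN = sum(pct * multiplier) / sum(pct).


Formula: GFN = sum(pct * multiplier) / sum(pct)
sum(pct * multiplier) = 9937
sum(pct) = 100
GFN = 9937 / 100 = 99.37

Final answer: 99.37


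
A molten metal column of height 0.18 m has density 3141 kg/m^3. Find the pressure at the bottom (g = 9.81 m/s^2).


Formula: P = rho * g * h
rho * g = 3141 * 9.81 = 30813.21 N/m^3
P = 30813.21 * 0.18 = 5546.3778 Pa

5546.3778 Pa


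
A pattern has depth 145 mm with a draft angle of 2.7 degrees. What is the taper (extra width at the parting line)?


Formula: taper = depth * tan(draft_angle)
tan(2.7 deg) = 0.0471588
taper = 145 mm * 0.0471588 = 6.8380 mm

Answer: 6.8380 mm


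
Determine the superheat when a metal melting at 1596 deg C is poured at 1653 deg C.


Formula: Superheat = T_pour - T_melt
Superheat = 1653 - 1596 = 57 deg C

Answer: 57 deg C


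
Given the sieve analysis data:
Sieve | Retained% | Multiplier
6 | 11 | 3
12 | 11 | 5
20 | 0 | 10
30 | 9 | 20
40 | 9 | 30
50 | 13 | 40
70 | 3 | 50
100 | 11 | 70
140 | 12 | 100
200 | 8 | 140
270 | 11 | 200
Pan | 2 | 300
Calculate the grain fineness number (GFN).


Formula: GFN = sum(pct * multiplier) / sum(pct)
sum(pct * multiplier) = 7098
sum(pct) = 100
GFN = 7098 / 100 = 70.98

70.98


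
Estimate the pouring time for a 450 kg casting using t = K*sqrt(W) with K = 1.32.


Formula: t = K * sqrt(W)
sqrt(W) = sqrt(450) = 21.21320
t = 1.32 * 21.21320 = 28.0014 s

28.0014 s


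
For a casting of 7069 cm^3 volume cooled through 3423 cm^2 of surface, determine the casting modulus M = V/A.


Formula: Casting Modulus M = V / A
M = 7069 cm^3 / 3423 cm^2 = 2.0651 cm


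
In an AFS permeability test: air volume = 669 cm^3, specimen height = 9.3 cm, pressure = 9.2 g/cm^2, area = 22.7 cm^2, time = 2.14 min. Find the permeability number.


Formula: Permeability Number P = (V * H) / (p * A * t)
Numerator: V * H = 669 * 9.3 = 6221.7
Denominator: p * A * t = 9.2 * 22.7 * 2.14 = 446.9176
P = 6221.7 / 446.9176 = 13.9214

Final answer: 13.9214


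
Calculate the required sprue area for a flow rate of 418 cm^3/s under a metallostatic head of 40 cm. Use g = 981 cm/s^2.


Formula: v = sqrt(2*g*h), A = Q/v
Velocity: v = sqrt(2 * 981 * 40) = sqrt(78480) = 280.1428 cm/s
Sprue area: A = Q / v = 418 / 280.1428 = 1.4921 cm^2

Answer: 1.4921 cm^2


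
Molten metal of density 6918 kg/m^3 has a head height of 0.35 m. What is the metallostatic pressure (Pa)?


Formula: P = rho * g * h
rho * g = 6918 * 9.81 = 67865.58 N/m^3
P = 67865.58 * 0.35 = 23752.9530 Pa

Final answer: 23752.9530 Pa


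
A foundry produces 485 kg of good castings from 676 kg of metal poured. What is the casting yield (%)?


Formula: Casting Yield = (W_good / W_total) * 100
Yield = (485 kg / 676 kg) * 100 = 71.7456%

71.7456%


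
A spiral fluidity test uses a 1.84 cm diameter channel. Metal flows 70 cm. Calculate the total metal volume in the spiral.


Formula: V = pi * (d/2)^2 * L  (cylinder volume)
Radius = 1.84/2 = 0.92 cm
V = pi * 0.92^2 * 70 = 186.1331 cm^3


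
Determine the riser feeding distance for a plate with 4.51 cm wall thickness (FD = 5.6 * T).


Formula: FD = 5.6 * T  (riser feeding-distance rule)
FD = 5.6 * 4.51 cm = 25.2560 cm


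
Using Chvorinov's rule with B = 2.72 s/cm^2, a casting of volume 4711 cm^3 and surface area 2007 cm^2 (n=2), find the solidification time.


Formula: t_s = B * (V/A)^n  (Chvorinov's rule, n=2)
Modulus M = V/A = 4711/2007 = 2.347285 cm
M^2 = 2.347285^2 = 5.509747 cm^2
t_s = 2.72 * 5.509747 = 14.9865 s


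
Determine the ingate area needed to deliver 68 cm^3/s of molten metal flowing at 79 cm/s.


Formula: A_ingate = Q / v  (continuity equation)
A = 68 cm^3/s / 79 cm/s = 0.8608 cm^2


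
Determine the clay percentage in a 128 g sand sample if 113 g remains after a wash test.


Formula: Clay% = (W_total - W_washed) / W_total * 100
Clay mass = 128 - 113 = 15 g
Clay% = 15 / 128 * 100 = 11.7188%

Final answer: 11.7188%


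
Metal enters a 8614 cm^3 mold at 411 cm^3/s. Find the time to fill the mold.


Formula: t_fill = V_mold / Q_flow
t = 8614 cm^3 / 411 cm^3/s = 20.9586 s

Answer: 20.9586 s


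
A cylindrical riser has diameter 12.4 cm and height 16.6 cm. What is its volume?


Formula: V = pi * (D/2)^2 * H  (cylinder volume)
Radius = D/2 = 12.4/2 = 6.2 cm
V = pi * 6.2^2 * 16.6 = 2004.6628 cm^3


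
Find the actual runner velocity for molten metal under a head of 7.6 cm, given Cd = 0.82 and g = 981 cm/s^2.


Formula: v = Cd * sqrt(2 * g * h)  (Torricelli with discharge coefficient)
2*g*h = 2 * 981 * 7.6 = 14911.2 cm^2/s^2
sqrt(14911.2) = 122.11142 cm/s
v = 0.82 * 122.11142 = 100.1314 cm/s

Final answer: 100.1314 cm/s


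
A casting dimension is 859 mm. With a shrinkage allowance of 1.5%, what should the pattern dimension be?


Formula: L_pattern = L_casting * (1 + shrinkage_rate/100)
Shrinkage factor = 1 + 1.5/100 = 1.015
L_pattern = 859 mm * 1.015 = 871.8850 mm

871.8850 mm


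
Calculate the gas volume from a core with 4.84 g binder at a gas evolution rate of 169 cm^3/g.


Formula: V_gas = W_binder * gas_evolution_rate
V = 4.84 g * 169 cm^3/g = 817.9600 cm^3

Answer: 817.9600 cm^3


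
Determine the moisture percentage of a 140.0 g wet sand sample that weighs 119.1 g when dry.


Formula: MC = (W_wet - W_dry) / W_wet * 100
Water mass = 140.0 - 119.1 = 20.9 g
MC = 20.9 / 140.0 * 100 = 14.9286%

Answer: 14.9286%


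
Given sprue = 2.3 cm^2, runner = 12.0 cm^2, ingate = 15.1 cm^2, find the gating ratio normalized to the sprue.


Sprue:Runner:Ingate = 1 : 12.0/2.3 : 15.1/2.3 = 1:5.22:6.57

Final answer: 1:5.22:6.57


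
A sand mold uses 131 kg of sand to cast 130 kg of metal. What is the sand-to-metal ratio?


Formula: Sand-to-Metal Ratio = W_sand / W_metal
Ratio = 131 kg / 130 kg = 1.0077

1.0077


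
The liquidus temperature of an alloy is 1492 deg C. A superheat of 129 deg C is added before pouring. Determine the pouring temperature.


Formula: T_pour = T_melt + Superheat
T_pour = 1492 + 129 = 1621 deg C

1621 deg C
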